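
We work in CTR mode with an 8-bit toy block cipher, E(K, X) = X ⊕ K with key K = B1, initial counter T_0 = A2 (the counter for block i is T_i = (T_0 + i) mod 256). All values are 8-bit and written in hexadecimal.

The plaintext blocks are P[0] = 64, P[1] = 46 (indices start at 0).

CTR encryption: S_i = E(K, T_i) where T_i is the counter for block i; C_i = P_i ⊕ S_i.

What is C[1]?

C[0]: T = A2, S = E(K, T) = 13; 64 ⊕ 13 = 77.
C[1]: T = A3, S = E(K, T) = 12; 46 ⊕ 12 = 54.

C[1] = 54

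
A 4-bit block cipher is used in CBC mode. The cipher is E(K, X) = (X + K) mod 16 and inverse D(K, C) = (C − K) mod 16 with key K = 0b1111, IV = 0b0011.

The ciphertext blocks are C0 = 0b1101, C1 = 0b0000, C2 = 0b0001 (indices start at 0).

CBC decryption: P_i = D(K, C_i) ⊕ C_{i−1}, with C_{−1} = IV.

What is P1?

P1 = 0b1100

P1: D(K, 0b0000) = 0b0001; 0b0001 ⊕ 0b1101 = 0b1100.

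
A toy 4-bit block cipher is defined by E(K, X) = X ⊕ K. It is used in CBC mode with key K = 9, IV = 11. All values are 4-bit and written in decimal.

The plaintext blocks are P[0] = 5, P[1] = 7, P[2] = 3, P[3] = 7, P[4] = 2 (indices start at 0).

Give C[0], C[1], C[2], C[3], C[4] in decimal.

CBC encryption: C_i = E(K, P_i ⊕ C_{i−1}), with C_{−1} = IV.
C[0]: P[0] ⊕ 11 = 14; E(K, 14) = 7.
C[1]: P[1] ⊕ 7 = 0; E(K, 0) = 9.
C[2]: P[2] ⊕ 9 = 10; E(K, 10) = 3.
C[3]: P[3] ⊕ 3 = 4; E(K, 4) = 13.
C[4]: P[4] ⊕ 13 = 15; E(K, 15) = 6.

C[0] = 7, C[1] = 9, C[2] = 3, C[3] = 13, C[4] = 6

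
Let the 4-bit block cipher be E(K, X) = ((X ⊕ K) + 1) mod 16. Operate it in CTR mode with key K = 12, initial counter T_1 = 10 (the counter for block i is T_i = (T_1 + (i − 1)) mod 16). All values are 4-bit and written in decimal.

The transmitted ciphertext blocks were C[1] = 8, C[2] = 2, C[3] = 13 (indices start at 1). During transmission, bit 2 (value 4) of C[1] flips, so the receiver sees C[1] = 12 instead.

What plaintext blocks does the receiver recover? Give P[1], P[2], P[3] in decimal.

P[1] = 11, P[2] = 10, P[3] = 12

CTR decryption: S_i = E(K, T_i) where T_i is the counter for block i; P_i = C_i ⊕ S_i.
Only C[1] changed, to 12. In CTR, a change in C_i flips the same bit in P_i only; the keystream is unaffected. Decrypting the received ciphertext:
P[1]: T = 10, S = E(K, T) = 7; 12 ⊕ 7 = 11.
P[2]: T = 11, S = E(K, T) = 8; 2 ⊕ 8 = 10.
P[3]: T = 12, S = E(K, T) = 1; 13 ⊕ 1 = 12.
Blocks that differ from the original plaintext: P[1].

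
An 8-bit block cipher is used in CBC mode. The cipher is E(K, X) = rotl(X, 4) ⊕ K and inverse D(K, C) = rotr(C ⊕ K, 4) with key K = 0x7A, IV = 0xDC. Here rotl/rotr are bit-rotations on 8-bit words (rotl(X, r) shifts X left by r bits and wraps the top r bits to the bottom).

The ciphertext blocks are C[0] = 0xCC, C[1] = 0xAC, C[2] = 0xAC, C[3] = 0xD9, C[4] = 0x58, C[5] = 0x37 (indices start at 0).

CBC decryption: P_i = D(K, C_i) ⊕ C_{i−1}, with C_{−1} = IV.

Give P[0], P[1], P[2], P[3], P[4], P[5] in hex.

P[0]: D(K, 0xCC) = 0x6B; 0x6B ⊕ 0xDC = 0xB7.
P[1]: D(K, 0xAC) = 0x6D; 0x6D ⊕ 0xCC = 0xA1.
P[2]: D(K, 0xAC) = 0x6D; 0x6D ⊕ 0xAC = 0xC1.
P[3]: D(K, 0xD9) = 0x3A; 0x3A ⊕ 0xAC = 0x96.
P[4]: D(K, 0x58) = 0x22; 0x22 ⊕ 0xD9 = 0xFB.
P[5]: D(K, 0x37) = 0xD4; 0xD4 ⊕ 0x58 = 0x8C.

P[0] = 0xB7, P[1] = 0xA1, P[2] = 0xC1, P[3] = 0x96, P[4] = 0xFB, P[5] = 0x8C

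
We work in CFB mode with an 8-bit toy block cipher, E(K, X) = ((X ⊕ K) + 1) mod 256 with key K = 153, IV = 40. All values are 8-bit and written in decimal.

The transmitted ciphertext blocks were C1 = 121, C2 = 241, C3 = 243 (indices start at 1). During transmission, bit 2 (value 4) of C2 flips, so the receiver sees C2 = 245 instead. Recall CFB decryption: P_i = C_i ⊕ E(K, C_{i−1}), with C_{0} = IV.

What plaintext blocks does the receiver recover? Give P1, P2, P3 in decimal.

Only C2 changed, to 245. In CFB, a change in C_i flips the same bit in P_i and garbles P_{i+1}. Decrypting the received ciphertext:
P1: E(K, 40) = 178; 121 ⊕ 178 = 203.
P2: E(K, 121) = 225; 245 ⊕ 225 = 20.
P3: E(K, 245) = 109; 243 ⊕ 109 = 158.
Blocks that differ from the original plaintext: P2, P3.

P1 = 203, P2 = 20, P3 = 158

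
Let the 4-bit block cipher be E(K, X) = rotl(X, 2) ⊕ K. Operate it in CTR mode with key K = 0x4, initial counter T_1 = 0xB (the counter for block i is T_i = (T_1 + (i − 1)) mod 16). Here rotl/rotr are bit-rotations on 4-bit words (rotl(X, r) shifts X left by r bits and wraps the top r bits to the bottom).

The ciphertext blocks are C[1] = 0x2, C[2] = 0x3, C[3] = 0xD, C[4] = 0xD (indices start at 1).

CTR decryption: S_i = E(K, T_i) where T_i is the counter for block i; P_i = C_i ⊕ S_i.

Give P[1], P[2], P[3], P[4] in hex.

P[1] = 0x8, P[2] = 0x4, P[3] = 0xE, P[4] = 0x2

P[1]: T = 0xB, S = E(K, T) = 0xA; 0x2 ⊕ 0xA = 0x8.
P[2]: T = 0xC, S = E(K, T) = 0x7; 0x3 ⊕ 0x7 = 0x4.
P[3]: T = 0xD, S = E(K, T) = 0x3; 0xD ⊕ 0x3 = 0xE.
P[4]: T = 0xE, S = E(K, T) = 0xF; 0xD ⊕ 0xF = 0x2.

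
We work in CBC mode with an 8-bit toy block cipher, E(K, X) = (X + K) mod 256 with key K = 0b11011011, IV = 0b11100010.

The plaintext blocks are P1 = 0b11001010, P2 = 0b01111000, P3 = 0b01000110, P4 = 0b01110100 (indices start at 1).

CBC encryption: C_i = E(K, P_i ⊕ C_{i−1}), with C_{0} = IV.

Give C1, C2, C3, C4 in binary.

C1 = 0b00000011, C2 = 0b01010110, C3 = 0b11101011, C4 = 0b01111010

C1: P1 ⊕ 0b11100010 = 0b00101000; E(K, 0b00101000) = 0b00000011.
C2: P2 ⊕ 0b00000011 = 0b01111011; E(K, 0b01111011) = 0b01010110.
C3: P3 ⊕ 0b01010110 = 0b00010000; E(K, 0b00010000) = 0b11101011.
C4: P4 ⊕ 0b11101011 = 0b10011111; E(K, 0b10011111) = 0b01111010.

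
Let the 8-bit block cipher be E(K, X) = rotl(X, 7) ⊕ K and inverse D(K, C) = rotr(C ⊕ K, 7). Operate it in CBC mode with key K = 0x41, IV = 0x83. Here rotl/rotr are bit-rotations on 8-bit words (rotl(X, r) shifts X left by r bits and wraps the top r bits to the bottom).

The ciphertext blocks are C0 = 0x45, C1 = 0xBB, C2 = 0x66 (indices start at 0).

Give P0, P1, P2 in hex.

CBC decryption: P_i = D(K, C_i) ⊕ C_{i−1}, with C_{−1} = IV.
P0: D(K, 0x45) = 0x08; 0x08 ⊕ 0x83 = 0x8B.
P1: D(K, 0xBB) = 0xF5; 0xF5 ⊕ 0x45 = 0xB0.
P2: D(K, 0x66) = 0x4E; 0x4E ⊕ 0xBB = 0xF5.

P0 = 0x8B, P1 = 0xB0, P2 = 0xF5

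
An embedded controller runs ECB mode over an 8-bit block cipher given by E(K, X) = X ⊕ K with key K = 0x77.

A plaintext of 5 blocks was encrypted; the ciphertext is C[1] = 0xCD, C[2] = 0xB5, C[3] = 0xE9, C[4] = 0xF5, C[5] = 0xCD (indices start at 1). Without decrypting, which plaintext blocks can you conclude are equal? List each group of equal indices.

P[1] = P[5]

ECB encrypts each block independently with the same key, so equal ciphertext blocks imply equal plaintext blocks.
C[1] = C[5] = 0xCD, so P[1] = P[5].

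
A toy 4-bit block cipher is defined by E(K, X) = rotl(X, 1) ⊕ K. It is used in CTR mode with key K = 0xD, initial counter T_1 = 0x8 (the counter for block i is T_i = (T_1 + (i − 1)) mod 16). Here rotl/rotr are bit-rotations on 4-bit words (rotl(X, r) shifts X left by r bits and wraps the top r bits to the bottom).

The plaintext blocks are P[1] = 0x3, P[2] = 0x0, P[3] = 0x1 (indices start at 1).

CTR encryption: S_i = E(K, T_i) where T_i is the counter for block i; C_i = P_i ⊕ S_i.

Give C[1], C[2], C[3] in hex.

C[1]: T = 0x8, S = E(K, T) = 0xC; 0x3 ⊕ 0xC = 0xF.
C[2]: T = 0x9, S = E(K, T) = 0xE; 0x0 ⊕ 0xE = 0xE.
C[3]: T = 0xA, S = E(K, T) = 0x8; 0x1 ⊕ 0x8 = 0x9.

C[1] = 0xF, C[2] = 0xE, C[3] = 0x9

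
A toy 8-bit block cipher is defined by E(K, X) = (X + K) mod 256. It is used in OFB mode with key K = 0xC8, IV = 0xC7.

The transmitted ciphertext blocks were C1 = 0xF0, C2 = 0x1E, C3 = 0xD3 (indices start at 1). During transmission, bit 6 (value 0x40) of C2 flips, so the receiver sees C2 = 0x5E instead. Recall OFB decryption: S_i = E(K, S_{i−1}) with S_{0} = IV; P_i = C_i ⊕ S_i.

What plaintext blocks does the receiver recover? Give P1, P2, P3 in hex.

P1 = 0x7F, P2 = 0x09, P3 = 0xCC

Only C2 changed, to 0x5E. In OFB, a change in C_i flips the same bit in P_i only; the keystream is unaffected. Decrypting the received ciphertext:
P1: S = E(K, 0xC7) = 0x8F; 0xF0 ⊕ 0x8F = 0x7F.
P2: S = E(K, 0x8F) = 0x57; 0x5E ⊕ 0x57 = 0x09.
P3: S = E(K, 0x57) = 0x1F; 0xD3 ⊕ 0x1F = 0xCC.
Blocks that differ from the original plaintext: P2.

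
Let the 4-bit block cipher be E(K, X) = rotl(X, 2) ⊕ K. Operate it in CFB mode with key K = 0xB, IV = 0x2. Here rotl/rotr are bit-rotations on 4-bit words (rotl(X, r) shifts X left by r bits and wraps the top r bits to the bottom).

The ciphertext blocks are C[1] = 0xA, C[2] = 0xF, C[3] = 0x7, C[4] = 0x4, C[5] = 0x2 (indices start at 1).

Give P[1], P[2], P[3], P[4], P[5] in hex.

P[1] = 0x9, P[2] = 0xE, P[3] = 0x3, P[4] = 0x2, P[5] = 0x8

CFB decryption: P_i = C_i ⊕ E(K, C_{i−1}), with C_{0} = IV.
P[1]: E(K, 0x2) = 0x3; 0xA ⊕ 0x3 = 0x9.
P[2]: E(K, 0xA) = 0x1; 0xF ⊕ 0x1 = 0xE.
P[3]: E(K, 0xF) = 0x4; 0x7 ⊕ 0x4 = 0x3.
P[4]: E(K, 0x7) = 0x6; 0x4 ⊕ 0x6 = 0x2.
P[5]: E(K, 0x4) = 0xA; 0x2 ⊕ 0xA = 0x8.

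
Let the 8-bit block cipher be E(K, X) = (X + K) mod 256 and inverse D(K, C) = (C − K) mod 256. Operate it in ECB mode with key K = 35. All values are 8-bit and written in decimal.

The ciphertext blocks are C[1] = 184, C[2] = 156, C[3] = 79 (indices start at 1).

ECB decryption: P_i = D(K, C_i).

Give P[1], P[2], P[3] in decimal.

P[1]: D(K, 184) = 149.
P[2]: D(K, 156) = 121.
P[3]: D(K, 79) = 44.

P[1] = 149, P[2] = 121, P[3] = 44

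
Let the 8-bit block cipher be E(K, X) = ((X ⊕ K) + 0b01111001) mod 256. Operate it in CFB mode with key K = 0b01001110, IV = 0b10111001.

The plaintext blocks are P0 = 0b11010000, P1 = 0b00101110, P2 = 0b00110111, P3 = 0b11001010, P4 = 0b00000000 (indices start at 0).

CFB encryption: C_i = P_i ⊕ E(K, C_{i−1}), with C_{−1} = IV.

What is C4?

C0: E(K, 0b10111001) = 0b01110000; 0b11010000 ⊕ 0b01110000 = 0b10100000.
C1: E(K, 0b10100000) = 0b01100111; 0b00101110 ⊕ 0b01100111 = 0b01001001.
C2: E(K, 0b01001001) = 0b10000000; 0b00110111 ⊕ 0b10000000 = 0b10110111.
C3: E(K, 0b10110111) = 0b01110010; 0b11001010 ⊕ 0b01110010 = 0b10111000.
C4: E(K, 0b10111000) = 0b01101111; 0b00000000 ⊕ 0b01101111 = 0b01101111.

C4 = 0b01101111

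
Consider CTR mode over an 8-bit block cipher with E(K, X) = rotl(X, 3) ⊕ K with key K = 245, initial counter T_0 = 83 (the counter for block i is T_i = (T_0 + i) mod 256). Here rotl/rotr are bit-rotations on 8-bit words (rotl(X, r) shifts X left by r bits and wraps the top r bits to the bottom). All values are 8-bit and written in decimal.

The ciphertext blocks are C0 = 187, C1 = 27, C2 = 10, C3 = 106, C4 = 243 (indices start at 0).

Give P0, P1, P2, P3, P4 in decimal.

CTR decryption: S_i = E(K, T_i) where T_i is the counter for block i; P_i = C_i ⊕ S_i.
P0: T = 83, S = E(K, T) = 111; 187 ⊕ 111 = 212.
P1: T = 84, S = E(K, T) = 87; 27 ⊕ 87 = 76.
P2: T = 85, S = E(K, T) = 95; 10 ⊕ 95 = 85.
P3: T = 86, S = E(K, T) = 71; 106 ⊕ 71 = 45.
P4: T = 87, S = E(K, T) = 79; 243 ⊕ 79 = 188.

P0 = 212, P1 = 76, P2 = 85, P3 = 45, P4 = 188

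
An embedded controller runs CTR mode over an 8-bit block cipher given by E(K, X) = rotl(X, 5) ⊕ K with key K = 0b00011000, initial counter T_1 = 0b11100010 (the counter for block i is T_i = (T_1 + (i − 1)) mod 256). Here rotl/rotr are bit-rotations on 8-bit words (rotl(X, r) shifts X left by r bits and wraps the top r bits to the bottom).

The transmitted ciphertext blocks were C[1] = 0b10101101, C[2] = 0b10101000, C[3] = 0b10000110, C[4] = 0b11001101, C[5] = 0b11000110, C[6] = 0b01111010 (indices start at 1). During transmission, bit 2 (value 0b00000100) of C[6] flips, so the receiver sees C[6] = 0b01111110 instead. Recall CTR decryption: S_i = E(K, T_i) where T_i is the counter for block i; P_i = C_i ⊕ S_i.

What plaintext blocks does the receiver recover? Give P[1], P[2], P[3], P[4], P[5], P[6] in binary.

P[1] = 0b11101001, P[2] = 0b11001100, P[3] = 0b00000010, P[4] = 0b01101001, P[5] = 0b00000010, P[6] = 0b10011010

Only C[6] changed, to 0b01111110. In CTR, a change in C_i flips the same bit in P_i only; the keystream is unaffected. Decrypting the received ciphertext:
P[1]: T = 0b11100010, S = E(K, T) = 0b01000100; 0b10101101 ⊕ 0b01000100 = 0b11101001.
P[2]: T = 0b11100011, S = E(K, T) = 0b01100100; 0b10101000 ⊕ 0b01100100 = 0b11001100.
P[3]: T = 0b11100100, S = E(K, T) = 0b10000100; 0b10000110 ⊕ 0b10000100 = 0b00000010.
P[4]: T = 0b11100101, S = E(K, T) = 0b10100100; 0b11001101 ⊕ 0b10100100 = 0b01101001.
P[5]: T = 0b11100110, S = E(K, T) = 0b11000100; 0b11000110 ⊕ 0b11000100 = 0b00000010.
P[6]: T = 0b11100111, S = E(K, T) = 0b11100100; 0b01111110 ⊕ 0b11100100 = 0b10011010.
Blocks that differ from the original plaintext: P[6].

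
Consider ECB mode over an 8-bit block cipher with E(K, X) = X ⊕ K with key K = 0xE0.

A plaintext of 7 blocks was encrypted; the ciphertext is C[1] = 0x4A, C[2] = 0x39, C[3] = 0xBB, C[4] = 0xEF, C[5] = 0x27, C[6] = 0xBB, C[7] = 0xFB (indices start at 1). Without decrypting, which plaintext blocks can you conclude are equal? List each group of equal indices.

P[3] = P[6]

ECB encrypts each block independently with the same key, so equal ciphertext blocks imply equal plaintext blocks.
C[3] = C[6] = 0xBB, so P[3] = P[6].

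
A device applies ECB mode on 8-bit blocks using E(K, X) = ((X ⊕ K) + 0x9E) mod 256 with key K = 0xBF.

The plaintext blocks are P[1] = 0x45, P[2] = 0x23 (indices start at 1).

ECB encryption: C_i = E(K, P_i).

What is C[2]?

C[2] = 0x3A

C[2]: E(K, 0x23) = 0x3A.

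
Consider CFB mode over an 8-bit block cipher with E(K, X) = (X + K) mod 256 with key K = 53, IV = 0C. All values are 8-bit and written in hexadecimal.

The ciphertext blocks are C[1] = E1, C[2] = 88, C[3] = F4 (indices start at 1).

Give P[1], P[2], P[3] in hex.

P[1] = BE, P[2] = BC, P[3] = 2F

CFB decryption: P_i = C_i ⊕ E(K, C_{i−1}), with C_{0} = IV.
P[1]: E(K, 0C) = 5F; E1 ⊕ 5F = BE.
P[2]: E(K, E1) = 34; 88 ⊕ 34 = BC.
P[3]: E(K, 88) = DB; F4 ⊕ DB = 2F.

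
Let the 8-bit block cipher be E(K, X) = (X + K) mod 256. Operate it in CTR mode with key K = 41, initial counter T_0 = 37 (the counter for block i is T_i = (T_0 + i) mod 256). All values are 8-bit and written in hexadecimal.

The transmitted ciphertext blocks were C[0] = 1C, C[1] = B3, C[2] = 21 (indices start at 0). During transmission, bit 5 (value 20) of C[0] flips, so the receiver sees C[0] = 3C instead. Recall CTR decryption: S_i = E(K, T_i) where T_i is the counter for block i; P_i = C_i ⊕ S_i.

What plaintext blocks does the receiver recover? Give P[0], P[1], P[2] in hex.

Only C[0] changed, to 3C. In CTR, a change in C_i flips the same bit in P_i only; the keystream is unaffected. Decrypting the received ciphertext:
P[0]: T = 37, S = E(K, T) = 78; 3C ⊕ 78 = 44.
P[1]: T = 38, S = E(K, T) = 79; B3 ⊕ 79 = CA.
P[2]: T = 39, S = E(K, T) = 7A; 21 ⊕ 7A = 5B.
Blocks that differ from the original plaintext: P[0].

P[0] = 44, P[1] = CA, P[2] = 5B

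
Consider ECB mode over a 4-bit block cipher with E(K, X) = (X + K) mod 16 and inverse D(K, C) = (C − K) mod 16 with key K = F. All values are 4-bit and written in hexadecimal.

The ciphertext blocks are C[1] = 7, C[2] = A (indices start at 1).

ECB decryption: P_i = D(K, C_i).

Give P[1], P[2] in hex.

P[1] = 8, P[2] = B

P[1]: D(K, 7) = 8.
P[2]: D(K, A) = B.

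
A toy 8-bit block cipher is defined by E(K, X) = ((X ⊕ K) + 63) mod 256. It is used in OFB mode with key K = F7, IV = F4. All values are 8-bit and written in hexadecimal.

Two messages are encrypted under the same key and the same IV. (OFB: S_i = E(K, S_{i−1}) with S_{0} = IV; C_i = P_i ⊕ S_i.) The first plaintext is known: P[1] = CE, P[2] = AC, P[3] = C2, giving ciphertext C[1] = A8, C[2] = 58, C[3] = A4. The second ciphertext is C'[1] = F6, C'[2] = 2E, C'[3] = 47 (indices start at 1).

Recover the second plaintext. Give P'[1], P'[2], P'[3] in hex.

In OFB with a reused IV, both messages share the same keystream S_i, so C_i ⊕ C'_i = P_i ⊕ P'_i and thus P'_i = P_i ⊕ C_i ⊕ C'_i.
P'[1]: CE ⊕ A8 ⊕ F6 = 90.
P'[2]: AC ⊕ 58 ⊕ 2E = DA.
P'[3]: C2 ⊕ A4 ⊕ 47 = 21.

P'[1] = 90, P'[2] = DA, P'[3] = 21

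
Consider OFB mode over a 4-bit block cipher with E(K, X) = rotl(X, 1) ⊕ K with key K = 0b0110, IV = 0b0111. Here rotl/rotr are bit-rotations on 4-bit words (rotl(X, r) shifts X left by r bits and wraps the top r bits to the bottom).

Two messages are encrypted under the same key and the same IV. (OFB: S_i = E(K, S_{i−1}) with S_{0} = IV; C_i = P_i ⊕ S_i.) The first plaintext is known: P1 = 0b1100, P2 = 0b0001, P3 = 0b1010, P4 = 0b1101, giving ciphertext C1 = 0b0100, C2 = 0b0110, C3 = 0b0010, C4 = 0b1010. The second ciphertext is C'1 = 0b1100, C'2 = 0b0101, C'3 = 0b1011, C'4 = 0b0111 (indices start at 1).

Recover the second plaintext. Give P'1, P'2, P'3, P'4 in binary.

P'1 = 0b0100, P'2 = 0b0010, P'3 = 0b0011, P'4 = 0b0000

In OFB with a reused IV, both messages share the same keystream S_i, so C_i ⊕ C'_i = P_i ⊕ P'_i and thus P'_i = P_i ⊕ C_i ⊕ C'_i.
P'1: 0b1100 ⊕ 0b0100 ⊕ 0b1100 = 0b0100.
P'2: 0b0001 ⊕ 0b0110 ⊕ 0b0101 = 0b0010.
P'3: 0b1010 ⊕ 0b0010 ⊕ 0b1011 = 0b0011.
P'4: 0b1101 ⊕ 0b1010 ⊕ 0b0111 = 0b0000.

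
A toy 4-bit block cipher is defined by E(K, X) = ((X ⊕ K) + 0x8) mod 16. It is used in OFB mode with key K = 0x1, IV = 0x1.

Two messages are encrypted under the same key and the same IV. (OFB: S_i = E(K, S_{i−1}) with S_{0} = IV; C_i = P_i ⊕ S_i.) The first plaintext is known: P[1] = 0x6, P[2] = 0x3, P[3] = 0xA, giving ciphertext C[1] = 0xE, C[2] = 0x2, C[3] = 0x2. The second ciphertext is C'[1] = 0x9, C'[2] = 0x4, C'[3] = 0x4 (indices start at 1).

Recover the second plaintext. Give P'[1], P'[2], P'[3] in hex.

In OFB with a reused IV, both messages share the same keystream S_i, so C_i ⊕ C'_i = P_i ⊕ P'_i and thus P'_i = P_i ⊕ C_i ⊕ C'_i.
P'[1]: 0x6 ⊕ 0xE ⊕ 0x9 = 0x1.
P'[2]: 0x3 ⊕ 0x2 ⊕ 0x4 = 0x5.
P'[3]: 0xA ⊕ 0x2 ⊕ 0x4 = 0xC.

P'[1] = 0x1, P'[2] = 0x5, P'[3] = 0xC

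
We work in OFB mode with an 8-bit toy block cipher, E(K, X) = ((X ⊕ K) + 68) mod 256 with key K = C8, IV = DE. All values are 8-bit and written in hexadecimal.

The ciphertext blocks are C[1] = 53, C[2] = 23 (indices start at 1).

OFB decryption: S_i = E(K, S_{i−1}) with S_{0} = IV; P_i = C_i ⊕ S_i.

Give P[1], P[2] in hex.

P[1]: S = E(K, DE) = 7E; 53 ⊕ 7E = 2D.
P[2]: S = E(K, 7E) = 1E; 23 ⊕ 1E = 3D.

P[1] = 2D, P[2] = 3D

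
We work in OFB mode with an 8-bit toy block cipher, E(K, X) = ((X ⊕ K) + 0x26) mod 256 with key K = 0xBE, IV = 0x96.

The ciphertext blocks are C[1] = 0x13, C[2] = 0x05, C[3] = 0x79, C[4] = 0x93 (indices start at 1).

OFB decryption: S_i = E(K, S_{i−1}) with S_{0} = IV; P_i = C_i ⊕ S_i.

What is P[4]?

P[4] = 0x05

P[1]: S = E(K, 0x96) = 0x4E; 0x13 ⊕ 0x4E = 0x5D.
P[2]: S = E(K, 0x4E) = 0x16; 0x05 ⊕ 0x16 = 0x13.
P[3]: S = E(K, 0x16) = 0xCE; 0x79 ⊕ 0xCE = 0xB7.
P[4]: S = E(K, 0xCE) = 0x96; 0x93 ⊕ 0x96 = 0x05.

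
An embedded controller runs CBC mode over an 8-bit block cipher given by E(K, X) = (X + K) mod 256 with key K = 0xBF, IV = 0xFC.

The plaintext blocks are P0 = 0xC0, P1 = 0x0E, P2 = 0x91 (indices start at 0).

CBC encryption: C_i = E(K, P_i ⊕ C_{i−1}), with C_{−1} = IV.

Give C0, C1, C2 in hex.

C0: P0 ⊕ 0xFC = 0x3C; E(K, 0x3C) = 0xFB.
C1: P1 ⊕ 0xFB = 0xF5; E(K, 0xF5) = 0xB4.
C2: P2 ⊕ 0xB4 = 0x25; E(K, 0x25) = 0xE4.

C0 = 0xFB, C1 = 0xB4, C2 = 0xE4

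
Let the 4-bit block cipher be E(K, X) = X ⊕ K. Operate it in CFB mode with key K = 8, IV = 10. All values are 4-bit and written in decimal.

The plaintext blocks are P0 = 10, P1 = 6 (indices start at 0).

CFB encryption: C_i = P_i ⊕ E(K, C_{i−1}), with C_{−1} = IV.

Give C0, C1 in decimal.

C0: E(K, 10) = 2; 10 ⊕ 2 = 8.
C1: E(K, 8) = 0; 6 ⊕ 0 = 6.

C0 = 8, C1 = 6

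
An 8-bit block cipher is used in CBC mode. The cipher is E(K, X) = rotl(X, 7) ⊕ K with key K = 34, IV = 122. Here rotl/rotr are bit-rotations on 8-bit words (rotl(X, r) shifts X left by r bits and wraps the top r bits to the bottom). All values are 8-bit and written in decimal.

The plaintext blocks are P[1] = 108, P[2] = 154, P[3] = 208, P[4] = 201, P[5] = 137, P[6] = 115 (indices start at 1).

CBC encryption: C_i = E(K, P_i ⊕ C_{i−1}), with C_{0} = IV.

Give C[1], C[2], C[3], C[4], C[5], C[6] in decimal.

C[1]: P[1] ⊕ 122 = 22; E(K, 22) = 41.
C[2]: P[2] ⊕ 41 = 179; E(K, 179) = 251.
C[3]: P[3] ⊕ 251 = 43; E(K, 43) = 183.
C[4]: P[4] ⊕ 183 = 126; E(K, 126) = 29.
C[5]: P[5] ⊕ 29 = 148; E(K, 148) = 104.
C[6]: P[6] ⊕ 104 = 27; E(K, 27) = 175.

C[1] = 41, C[2] = 251, C[3] = 183, C[4] = 29, C[5] = 104, C[6] = 175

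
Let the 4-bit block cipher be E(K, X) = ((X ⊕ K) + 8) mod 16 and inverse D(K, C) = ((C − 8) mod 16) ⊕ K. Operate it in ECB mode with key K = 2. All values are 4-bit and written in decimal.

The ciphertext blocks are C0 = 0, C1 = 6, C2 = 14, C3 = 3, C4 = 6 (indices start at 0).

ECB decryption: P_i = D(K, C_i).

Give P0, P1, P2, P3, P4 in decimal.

P0: D(K, 0) = 10.
P1: D(K, 6) = 12.
P2: D(K, 14) = 4.
P3: D(K, 3) = 9.
P4: D(K, 6) = 12.

P0 = 10, P1 = 12, P2 = 4, P3 = 9, P4 = 12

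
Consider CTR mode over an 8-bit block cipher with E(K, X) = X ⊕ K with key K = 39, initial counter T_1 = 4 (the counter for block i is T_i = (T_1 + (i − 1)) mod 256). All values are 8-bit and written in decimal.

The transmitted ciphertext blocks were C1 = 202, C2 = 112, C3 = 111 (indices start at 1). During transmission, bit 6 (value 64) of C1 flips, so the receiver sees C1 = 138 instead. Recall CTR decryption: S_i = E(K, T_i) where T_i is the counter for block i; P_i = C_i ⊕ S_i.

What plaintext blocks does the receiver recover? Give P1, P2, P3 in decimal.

P1 = 169, P2 = 82, P3 = 78

Only C1 changed, to 138. In CTR, a change in C_i flips the same bit in P_i only; the keystream is unaffected. Decrypting the received ciphertext:
P1: T = 4, S = E(K, T) = 35; 138 ⊕ 35 = 169.
P2: T = 5, S = E(K, T) = 34; 112 ⊕ 34 = 82.
P3: T = 6, S = E(K, T) = 33; 111 ⊕ 33 = 78.
Blocks that differ from the original plaintext: P1.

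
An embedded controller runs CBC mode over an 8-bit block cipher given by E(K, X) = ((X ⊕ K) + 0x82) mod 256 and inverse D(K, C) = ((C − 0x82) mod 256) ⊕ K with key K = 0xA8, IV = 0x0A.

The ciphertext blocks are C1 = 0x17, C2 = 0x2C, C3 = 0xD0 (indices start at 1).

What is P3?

P3 = 0xCA

CBC decryption: P_i = D(K, C_i) ⊕ C_{i−1}, with C_{0} = IV.
P3: D(K, 0xD0) = 0xE6; 0xE6 ⊕ 0x2C = 0xCA.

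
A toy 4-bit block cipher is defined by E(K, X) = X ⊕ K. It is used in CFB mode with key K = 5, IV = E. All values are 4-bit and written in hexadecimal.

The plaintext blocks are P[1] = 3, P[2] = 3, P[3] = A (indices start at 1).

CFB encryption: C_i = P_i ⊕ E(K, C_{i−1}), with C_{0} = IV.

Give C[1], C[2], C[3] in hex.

C[1]: E(K, E) = B; 3 ⊕ B = 8.
C[2]: E(K, 8) = D; 3 ⊕ D = E.
C[3]: E(K, E) = B; A ⊕ B = 1.

C[1] = 8, C[2] = E, C[3] = 1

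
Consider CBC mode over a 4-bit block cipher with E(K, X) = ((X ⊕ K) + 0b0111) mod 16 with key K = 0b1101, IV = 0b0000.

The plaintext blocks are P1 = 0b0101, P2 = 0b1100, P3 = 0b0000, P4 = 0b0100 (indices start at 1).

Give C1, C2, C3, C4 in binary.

C1 = 0b1111, C2 = 0b0101, C3 = 0b1111, C4 = 0b1101

CBC encryption: C_i = E(K, P_i ⊕ C_{i−1}), with C_{0} = IV.
C1: P1 ⊕ 0b0000 = 0b0101; E(K, 0b0101) = 0b1111.
C2: P2 ⊕ 0b1111 = 0b0011; E(K, 0b0011) = 0b0101.
C3: P3 ⊕ 0b0101 = 0b0101; E(K, 0b0101) = 0b1111.
C4: P4 ⊕ 0b1111 = 0b1011; E(K, 0b1011) = 0b1101.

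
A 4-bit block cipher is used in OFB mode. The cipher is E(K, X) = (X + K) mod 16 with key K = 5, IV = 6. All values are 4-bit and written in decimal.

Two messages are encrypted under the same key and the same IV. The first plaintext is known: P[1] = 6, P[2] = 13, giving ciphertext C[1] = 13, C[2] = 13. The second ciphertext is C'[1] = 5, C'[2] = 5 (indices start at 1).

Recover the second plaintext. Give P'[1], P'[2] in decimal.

In OFB with a reused IV, both messages share the same keystream S_i, so C_i ⊕ C'_i = P_i ⊕ P'_i and thus P'_i = P_i ⊕ C_i ⊕ C'_i.
P'[1]: 6 ⊕ 13 ⊕ 5 = 14.
P'[2]: 13 ⊕ 13 ⊕ 5 = 5.

P'[1] = 14, P'[2] = 5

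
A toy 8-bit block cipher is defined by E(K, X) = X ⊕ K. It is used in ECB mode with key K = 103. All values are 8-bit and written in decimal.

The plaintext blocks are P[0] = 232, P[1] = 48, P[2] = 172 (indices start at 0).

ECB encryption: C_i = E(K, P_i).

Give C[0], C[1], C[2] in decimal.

C[0]: E(K, 232) = 143.
C[1]: E(K, 48) = 87.
C[2]: E(K, 172) = 203.

C[0] = 143, C[1] = 87, C[2] = 203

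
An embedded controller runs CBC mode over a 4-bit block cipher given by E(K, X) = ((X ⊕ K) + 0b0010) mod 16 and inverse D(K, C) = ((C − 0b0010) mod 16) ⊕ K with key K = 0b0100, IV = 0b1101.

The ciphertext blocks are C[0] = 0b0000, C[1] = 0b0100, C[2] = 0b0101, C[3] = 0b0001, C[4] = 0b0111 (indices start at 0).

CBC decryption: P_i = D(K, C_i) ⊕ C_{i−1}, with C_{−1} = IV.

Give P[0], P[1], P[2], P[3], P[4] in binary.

P[0]: D(K, 0b0000) = 0b1010; 0b1010 ⊕ 0b1101 = 0b0111.
P[1]: D(K, 0b0100) = 0b0110; 0b0110 ⊕ 0b0000 = 0b0110.
P[2]: D(K, 0b0101) = 0b0111; 0b0111 ⊕ 0b0100 = 0b0011.
P[3]: D(K, 0b0001) = 0b1011; 0b1011 ⊕ 0b0101 = 0b1110.
P[4]: D(K, 0b0111) = 0b0001; 0b0001 ⊕ 0b0001 = 0b0000.

P[0] = 0b0111, P[1] = 0b0110, P[2] = 0b0011, P[3] = 0b1110, P[4] = 0b0000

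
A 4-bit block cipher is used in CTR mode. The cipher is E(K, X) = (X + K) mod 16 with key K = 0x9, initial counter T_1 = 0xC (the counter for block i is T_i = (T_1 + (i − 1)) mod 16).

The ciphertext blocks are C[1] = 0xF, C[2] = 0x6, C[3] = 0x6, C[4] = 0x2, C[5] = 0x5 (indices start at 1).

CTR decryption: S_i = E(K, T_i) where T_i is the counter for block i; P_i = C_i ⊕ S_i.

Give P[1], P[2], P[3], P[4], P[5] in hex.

P[1] = 0xA, P[2] = 0x0, P[3] = 0x1, P[4] = 0xA, P[5] = 0xC

P[1]: T = 0xC, S = E(K, T) = 0x5; 0xF ⊕ 0x5 = 0xA.
P[2]: T = 0xD, S = E(K, T) = 0x6; 0x6 ⊕ 0x6 = 0x0.
P[3]: T = 0xE, S = E(K, T) = 0x7; 0x6 ⊕ 0x7 = 0x1.
P[4]: T = 0xF, S = E(K, T) = 0x8; 0x2 ⊕ 0x8 = 0xA.
P[5]: T = 0x0, S = E(K, T) = 0x9; 0x5 ⊕ 0x9 = 0xC.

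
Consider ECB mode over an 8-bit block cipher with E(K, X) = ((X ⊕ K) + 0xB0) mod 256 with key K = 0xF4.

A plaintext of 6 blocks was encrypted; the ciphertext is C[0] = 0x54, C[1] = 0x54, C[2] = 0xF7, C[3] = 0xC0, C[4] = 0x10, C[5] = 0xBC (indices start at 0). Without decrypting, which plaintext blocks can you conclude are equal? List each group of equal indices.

ECB encrypts each block independently with the same key, so equal ciphertext blocks imply equal plaintext blocks.
C[0] = C[1] = 0x54, so P[0] = P[1].

P[0] = P[1]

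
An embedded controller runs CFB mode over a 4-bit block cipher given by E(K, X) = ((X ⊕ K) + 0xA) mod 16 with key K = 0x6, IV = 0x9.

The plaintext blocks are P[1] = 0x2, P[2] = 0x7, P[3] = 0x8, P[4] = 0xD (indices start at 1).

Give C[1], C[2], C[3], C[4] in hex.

C[1] = 0xB, C[2] = 0x0, C[3] = 0x8, C[4] = 0x5

CFB encryption: C_i = P_i ⊕ E(K, C_{i−1}), with C_{0} = IV.
C[1]: E(K, 0x9) = 0x9; 0x2 ⊕ 0x9 = 0xB.
C[2]: E(K, 0xB) = 0x7; 0x7 ⊕ 0x7 = 0x0.
C[3]: E(K, 0x0) = 0x0; 0x8 ⊕ 0x0 = 0x8.
C[4]: E(K, 0x8) = 0x8; 0xD ⊕ 0x8 = 0x5.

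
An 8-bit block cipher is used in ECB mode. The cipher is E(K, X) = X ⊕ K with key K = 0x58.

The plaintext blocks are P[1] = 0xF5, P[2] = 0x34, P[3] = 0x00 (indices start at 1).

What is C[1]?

ECB encryption: C_i = E(K, P_i).
C[1]: E(K, 0xF5) = 0xAD.

C[1] = 0xAD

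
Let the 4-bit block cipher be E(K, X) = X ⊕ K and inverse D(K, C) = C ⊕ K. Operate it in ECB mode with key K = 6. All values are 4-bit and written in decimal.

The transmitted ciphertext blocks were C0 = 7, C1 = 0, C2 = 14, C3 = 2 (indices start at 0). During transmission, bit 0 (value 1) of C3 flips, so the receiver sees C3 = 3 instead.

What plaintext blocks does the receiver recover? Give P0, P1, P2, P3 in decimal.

P0 = 1, P1 = 6, P2 = 8, P3 = 5

ECB decryption: P_i = D(K, C_i).
Only C3 changed, to 3. In ECB, a change in C_i affects only P_i. Decrypting the received ciphertext:
P0: D(K, 7) = 1.
P1: D(K, 0) = 6.
P2: D(K, 14) = 8.
P3: D(K, 3) = 5.
Blocks that differ from the original plaintext: P3.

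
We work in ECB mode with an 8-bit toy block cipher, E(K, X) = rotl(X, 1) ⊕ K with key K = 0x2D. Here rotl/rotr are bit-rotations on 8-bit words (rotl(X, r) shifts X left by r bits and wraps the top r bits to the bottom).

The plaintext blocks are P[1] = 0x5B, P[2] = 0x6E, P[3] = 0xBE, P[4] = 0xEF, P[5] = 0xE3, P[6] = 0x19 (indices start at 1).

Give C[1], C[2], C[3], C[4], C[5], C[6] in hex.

C[1] = 0x9B, C[2] = 0xF1, C[3] = 0x50, C[4] = 0xF2, C[5] = 0xEA, C[6] = 0x1F

ECB encryption: C_i = E(K, P_i).
C[1]: E(K, 0x5B) = 0x9B.
C[2]: E(K, 0x6E) = 0xF1.
C[3]: E(K, 0xBE) = 0x50.
C[4]: E(K, 0xEF) = 0xF2.
C[5]: E(K, 0xE3) = 0xEA.
C[6]: E(K, 0x19) = 0x1F.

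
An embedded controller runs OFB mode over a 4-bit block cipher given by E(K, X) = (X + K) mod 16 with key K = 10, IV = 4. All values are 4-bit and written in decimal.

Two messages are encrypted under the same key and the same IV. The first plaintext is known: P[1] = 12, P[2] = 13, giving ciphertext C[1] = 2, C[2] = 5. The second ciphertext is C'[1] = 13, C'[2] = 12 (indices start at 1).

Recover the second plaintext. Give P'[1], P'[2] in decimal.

In OFB with a reused IV, both messages share the same keystream S_i, so C_i ⊕ C'_i = P_i ⊕ P'_i and thus P'_i = P_i ⊕ C_i ⊕ C'_i.
P'[1]: 12 ⊕ 2 ⊕ 13 = 3.
P'[2]: 13 ⊕ 5 ⊕ 12 = 4.

P'[1] = 3, P'[2] = 4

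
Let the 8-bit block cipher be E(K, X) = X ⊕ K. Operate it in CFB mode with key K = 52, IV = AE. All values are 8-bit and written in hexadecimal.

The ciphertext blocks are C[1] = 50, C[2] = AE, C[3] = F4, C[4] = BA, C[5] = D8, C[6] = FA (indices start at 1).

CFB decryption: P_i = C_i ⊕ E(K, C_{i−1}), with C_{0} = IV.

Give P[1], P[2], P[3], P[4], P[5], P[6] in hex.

P[1]: E(K, AE) = FC; 50 ⊕ FC = AC.
P[2]: E(K, 50) = 02; AE ⊕ 02 = AC.
P[3]: E(K, AE) = FC; F4 ⊕ FC = 08.
P[4]: E(K, F4) = A6; BA ⊕ A6 = 1C.
P[5]: E(K, BA) = E8; D8 ⊕ E8 = 30.
P[6]: E(K, D8) = 8A; FA ⊕ 8A = 70.

P[1] = AC, P[2] = AC, P[3] = 08, P[4] = 1C, P[5] = 30, P[6] = 70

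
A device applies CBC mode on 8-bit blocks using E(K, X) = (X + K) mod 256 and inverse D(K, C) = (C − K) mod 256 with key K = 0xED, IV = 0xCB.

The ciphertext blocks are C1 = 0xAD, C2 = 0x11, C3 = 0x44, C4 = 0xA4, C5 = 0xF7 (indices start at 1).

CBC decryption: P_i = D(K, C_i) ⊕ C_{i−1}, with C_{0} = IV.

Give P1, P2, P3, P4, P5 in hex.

P1: D(K, 0xAD) = 0xC0; 0xC0 ⊕ 0xCB = 0x0B.
P2: D(K, 0x11) = 0x24; 0x24 ⊕ 0xAD = 0x89.
P3: D(K, 0x44) = 0x57; 0x57 ⊕ 0x11 = 0x46.
P4: D(K, 0xA4) = 0xB7; 0xB7 ⊕ 0x44 = 0xF3.
P5: D(K, 0xF7) = 0x0A; 0x0A ⊕ 0xA4 = 0xAE.

P1 = 0x0B, P2 = 0x89, P3 = 0x46, P4 = 0xF3, P5 = 0xAE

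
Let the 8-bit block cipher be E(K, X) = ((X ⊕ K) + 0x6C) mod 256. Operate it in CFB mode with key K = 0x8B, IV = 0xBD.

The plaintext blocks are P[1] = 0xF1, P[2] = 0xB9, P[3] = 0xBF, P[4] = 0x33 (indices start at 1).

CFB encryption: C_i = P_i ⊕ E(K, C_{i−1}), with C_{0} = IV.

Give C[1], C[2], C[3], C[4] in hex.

C[1] = 0x53, C[2] = 0xFD, C[3] = 0x5D, C[4] = 0x71

C[1]: E(K, 0xBD) = 0xA2; 0xF1 ⊕ 0xA2 = 0x53.
C[2]: E(K, 0x53) = 0x44; 0xB9 ⊕ 0x44 = 0xFD.
C[3]: E(K, 0xFD) = 0xE2; 0xBF ⊕ 0xE2 = 0x5D.
C[4]: E(K, 0x5D) = 0x42; 0x33 ⊕ 0x42 = 0x71.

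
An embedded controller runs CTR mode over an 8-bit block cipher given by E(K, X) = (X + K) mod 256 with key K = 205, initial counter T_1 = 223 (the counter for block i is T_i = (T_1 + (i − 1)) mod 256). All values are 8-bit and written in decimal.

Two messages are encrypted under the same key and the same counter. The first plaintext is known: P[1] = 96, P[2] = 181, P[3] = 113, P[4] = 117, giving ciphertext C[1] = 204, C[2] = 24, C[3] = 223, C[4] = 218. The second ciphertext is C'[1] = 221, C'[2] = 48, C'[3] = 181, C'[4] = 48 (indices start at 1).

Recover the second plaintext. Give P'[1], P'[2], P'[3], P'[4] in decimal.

In CTR with a reused counter, both messages share the same keystream S_i, so C_i ⊕ C'_i = P_i ⊕ P'_i and thus P'_i = P_i ⊕ C_i ⊕ C'_i.
P'[1]: 96 ⊕ 204 ⊕ 221 = 113.
P'[2]: 181 ⊕ 24 ⊕ 48 = 157.
P'[3]: 113 ⊕ 223 ⊕ 181 = 27.
P'[4]: 117 ⊕ 218 ⊕ 48 = 159.

P'[1] = 113, P'[2] = 157, P'[3] = 27, P'[4] = 159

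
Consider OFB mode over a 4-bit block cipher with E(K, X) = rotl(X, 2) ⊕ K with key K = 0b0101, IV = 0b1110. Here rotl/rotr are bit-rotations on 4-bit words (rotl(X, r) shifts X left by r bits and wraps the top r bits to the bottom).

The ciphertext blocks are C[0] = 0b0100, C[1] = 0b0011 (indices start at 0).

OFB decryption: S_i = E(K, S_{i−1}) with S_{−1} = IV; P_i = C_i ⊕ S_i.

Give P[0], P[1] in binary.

P[0] = 0b1010, P[1] = 0b1101

P[0]: S = E(K, 0b1110) = 0b1110; 0b0100 ⊕ 0b1110 = 0b1010.
P[1]: S = E(K, 0b1110) = 0b1110; 0b0011 ⊕ 0b1110 = 0b1101.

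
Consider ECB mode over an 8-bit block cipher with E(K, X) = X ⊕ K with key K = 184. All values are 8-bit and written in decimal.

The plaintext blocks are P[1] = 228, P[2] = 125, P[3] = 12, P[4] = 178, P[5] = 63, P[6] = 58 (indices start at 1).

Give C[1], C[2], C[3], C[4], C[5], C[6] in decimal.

ECB encryption: C_i = E(K, P_i).
C[1]: E(K, 228) = 92.
C[2]: E(K, 125) = 197.
C[3]: E(K, 12) = 180.
C[4]: E(K, 178) = 10.
C[5]: E(K, 63) = 135.
C[6]: E(K, 58) = 130.

C[1] = 92, C[2] = 197, C[3] = 180, C[4] = 10, C[5] = 135, C[6] = 130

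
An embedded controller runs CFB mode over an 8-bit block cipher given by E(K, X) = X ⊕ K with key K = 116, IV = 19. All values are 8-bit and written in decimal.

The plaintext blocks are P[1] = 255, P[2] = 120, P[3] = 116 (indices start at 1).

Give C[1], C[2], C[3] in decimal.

C[1] = 152, C[2] = 148, C[3] = 148

CFB encryption: C_i = P_i ⊕ E(K, C_{i−1}), with C_{0} = IV.
C[1]: E(K, 19) = 103; 255 ⊕ 103 = 152.
C[2]: E(K, 152) = 236; 120 ⊕ 236 = 148.
C[3]: E(K, 148) = 224; 116 ⊕ 224 = 148.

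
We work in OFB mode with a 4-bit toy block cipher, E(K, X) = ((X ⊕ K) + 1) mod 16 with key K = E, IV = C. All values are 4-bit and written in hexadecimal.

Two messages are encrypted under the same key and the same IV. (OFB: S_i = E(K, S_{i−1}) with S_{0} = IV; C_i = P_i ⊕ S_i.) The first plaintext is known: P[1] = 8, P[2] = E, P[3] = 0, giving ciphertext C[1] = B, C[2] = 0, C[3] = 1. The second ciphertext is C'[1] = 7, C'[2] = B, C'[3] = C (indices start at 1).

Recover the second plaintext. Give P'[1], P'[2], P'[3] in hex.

P'[1] = 4, P'[2] = 5, P'[3] = D

In OFB with a reused IV, both messages share the same keystream S_i, so C_i ⊕ C'_i = P_i ⊕ P'_i and thus P'_i = P_i ⊕ C_i ⊕ C'_i.
P'[1]: 8 ⊕ B ⊕ 7 = 4.
P'[2]: E ⊕ 0 ⊕ B = 5.
P'[3]: 0 ⊕ 1 ⊕ C = D.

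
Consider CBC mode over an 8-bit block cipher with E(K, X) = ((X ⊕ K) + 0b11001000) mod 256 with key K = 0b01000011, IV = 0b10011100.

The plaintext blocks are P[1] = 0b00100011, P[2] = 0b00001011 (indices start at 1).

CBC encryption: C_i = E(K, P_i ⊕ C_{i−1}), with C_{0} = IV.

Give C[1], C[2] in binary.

C[1]: P[1] ⊕ 0b10011100 = 0b10111111; E(K, 0b10111111) = 0b11000100.
C[2]: P[2] ⊕ 0b11000100 = 0b11001111; E(K, 0b11001111) = 0b01010100.

C[1] = 0b11000100, C[2] = 0b01010100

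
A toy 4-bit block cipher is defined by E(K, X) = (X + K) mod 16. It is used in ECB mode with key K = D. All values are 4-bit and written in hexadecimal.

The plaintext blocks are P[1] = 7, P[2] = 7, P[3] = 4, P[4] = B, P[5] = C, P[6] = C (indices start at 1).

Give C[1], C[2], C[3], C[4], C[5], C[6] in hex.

C[1] = 4, C[2] = 4, C[3] = 1, C[4] = 8, C[5] = 9, C[6] = 9

ECB encryption: C_i = E(K, P_i).
C[1]: E(K, 7) = 4.
C[2]: E(K, 7) = 4.
C[3]: E(K, 4) = 1.
C[4]: E(K, B) = 8.
C[5]: E(K, C) = 9.
C[6]: E(K, C) = 9.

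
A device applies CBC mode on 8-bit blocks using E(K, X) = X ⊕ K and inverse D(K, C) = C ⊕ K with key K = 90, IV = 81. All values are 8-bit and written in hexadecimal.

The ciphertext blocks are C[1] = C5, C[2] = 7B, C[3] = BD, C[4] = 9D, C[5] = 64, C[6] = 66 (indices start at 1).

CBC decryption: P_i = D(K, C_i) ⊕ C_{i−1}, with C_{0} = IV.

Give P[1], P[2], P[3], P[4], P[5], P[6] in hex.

P[1] = D4, P[2] = 2E, P[3] = 56, P[4] = B0, P[5] = 69, P[6] = 92

P[1]: D(K, C5) = 55; 55 ⊕ 81 = D4.
P[2]: D(K, 7B) = EB; EB ⊕ C5 = 2E.
P[3]: D(K, BD) = 2D; 2D ⊕ 7B = 56.
P[4]: D(K, 9D) = 0D; 0D ⊕ BD = B0.
P[5]: D(K, 64) = F4; F4 ⊕ 9D = 69.
P[6]: D(K, 66) = F6; F6 ⊕ 64 = 92.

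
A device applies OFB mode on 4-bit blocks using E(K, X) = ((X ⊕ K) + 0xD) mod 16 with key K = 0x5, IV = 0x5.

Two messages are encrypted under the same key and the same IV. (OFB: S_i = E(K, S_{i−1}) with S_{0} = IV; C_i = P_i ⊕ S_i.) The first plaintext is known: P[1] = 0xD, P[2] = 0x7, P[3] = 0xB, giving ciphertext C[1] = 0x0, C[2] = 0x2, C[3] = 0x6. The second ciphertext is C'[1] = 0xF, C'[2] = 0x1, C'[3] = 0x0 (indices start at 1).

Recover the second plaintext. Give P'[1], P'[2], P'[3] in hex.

In OFB with a reused IV, both messages share the same keystream S_i, so C_i ⊕ C'_i = P_i ⊕ P'_i and thus P'_i = P_i ⊕ C_i ⊕ C'_i.
P'[1]: 0xD ⊕ 0x0 ⊕ 0xF = 0x2.
P'[2]: 0x7 ⊕ 0x2 ⊕ 0x1 = 0x4.
P'[3]: 0xB ⊕ 0x6 ⊕ 0x0 = 0xD.

P'[1] = 0x2, P'[2] = 0x4, P'[3] = 0xD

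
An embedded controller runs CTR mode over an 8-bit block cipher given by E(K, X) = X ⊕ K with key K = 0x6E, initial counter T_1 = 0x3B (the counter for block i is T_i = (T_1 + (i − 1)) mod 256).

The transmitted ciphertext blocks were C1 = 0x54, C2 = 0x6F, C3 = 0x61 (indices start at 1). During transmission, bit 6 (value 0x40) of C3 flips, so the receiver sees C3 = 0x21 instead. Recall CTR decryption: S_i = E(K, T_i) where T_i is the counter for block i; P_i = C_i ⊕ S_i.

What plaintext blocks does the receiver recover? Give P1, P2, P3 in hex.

P1 = 0x01, P2 = 0x3D, P3 = 0x72

Only C3 changed, to 0x21. In CTR, a change in C_i flips the same bit in P_i only; the keystream is unaffected. Decrypting the received ciphertext:
P1: T = 0x3B, S = E(K, T) = 0x55; 0x54 ⊕ 0x55 = 0x01.
P2: T = 0x3C, S = E(K, T) = 0x52; 0x6F ⊕ 0x52 = 0x3D.
P3: T = 0x3D, S = E(K, T) = 0x53; 0x21 ⊕ 0x53 = 0x72.
Blocks that differ from the original plaintext: P3.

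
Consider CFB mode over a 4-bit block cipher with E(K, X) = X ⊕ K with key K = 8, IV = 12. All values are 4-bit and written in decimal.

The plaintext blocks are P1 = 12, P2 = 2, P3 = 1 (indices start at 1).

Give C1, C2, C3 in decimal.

CFB encryption: C_i = P_i ⊕ E(K, C_{i−1}), with C_{0} = IV.
C1: E(K, 12) = 4; 12 ⊕ 4 = 8.
C2: E(K, 8) = 0; 2 ⊕ 0 = 2.
C3: E(K, 2) = 10; 1 ⊕ 10 = 11.

C1 = 8, C2 = 2, C3 = 11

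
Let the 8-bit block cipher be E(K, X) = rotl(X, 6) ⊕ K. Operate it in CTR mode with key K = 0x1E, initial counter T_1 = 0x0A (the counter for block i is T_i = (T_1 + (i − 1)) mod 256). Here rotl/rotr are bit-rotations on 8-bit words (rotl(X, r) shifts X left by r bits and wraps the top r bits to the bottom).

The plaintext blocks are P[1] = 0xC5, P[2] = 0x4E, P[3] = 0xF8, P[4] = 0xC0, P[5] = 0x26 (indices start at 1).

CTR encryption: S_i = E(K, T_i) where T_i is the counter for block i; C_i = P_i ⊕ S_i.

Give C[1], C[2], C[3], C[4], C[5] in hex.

C[1] = 0x59, C[2] = 0x92, C[3] = 0xE5, C[4] = 0x9D, C[5] = 0xBB

C[1]: T = 0x0A, S = E(K, T) = 0x9C; 0xC5 ⊕ 0x9C = 0x59.
C[2]: T = 0x0B, S = E(K, T) = 0xDC; 0x4E ⊕ 0xDC = 0x92.
C[3]: T = 0x0C, S = E(K, T) = 0x1D; 0xF8 ⊕ 0x1D = 0xE5.
C[4]: T = 0x0D, S = E(K, T) = 0x5D; 0xC0 ⊕ 0x5D = 0x9D.
C[5]: T = 0x0E, S = E(K, T) = 0x9D; 0x26 ⊕ 0x9D = 0xBB.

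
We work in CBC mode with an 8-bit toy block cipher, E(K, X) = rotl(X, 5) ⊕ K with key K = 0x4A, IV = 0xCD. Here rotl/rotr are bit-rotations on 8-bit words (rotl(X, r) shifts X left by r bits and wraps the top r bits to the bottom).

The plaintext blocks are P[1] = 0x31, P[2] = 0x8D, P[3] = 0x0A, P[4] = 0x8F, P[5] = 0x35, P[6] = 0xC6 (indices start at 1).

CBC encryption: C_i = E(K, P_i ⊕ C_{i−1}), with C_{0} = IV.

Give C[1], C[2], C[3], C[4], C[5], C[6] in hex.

C[1]: P[1] ⊕ 0xCD = 0xFC; E(K, 0xFC) = 0xD5.
C[2]: P[2] ⊕ 0xD5 = 0x58; E(K, 0x58) = 0x41.
C[3]: P[3] ⊕ 0x41 = 0x4B; E(K, 0x4B) = 0x23.
C[4]: P[4] ⊕ 0x23 = 0xAC; E(K, 0xAC) = 0xDF.
C[5]: P[5] ⊕ 0xDF = 0xEA; E(K, 0xEA) = 0x17.
C[6]: P[6] ⊕ 0x17 = 0xD1; E(K, 0xD1) = 0x70.

C[1] = 0xD5, C[2] = 0x41, C[3] = 0x23, C[4] = 0xDF, C[5] = 0x17, C[6] = 0x70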